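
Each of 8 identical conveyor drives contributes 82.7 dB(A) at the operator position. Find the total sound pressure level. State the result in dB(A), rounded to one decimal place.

91.7 dB(A)

With 8 equal, uncorrelated contributions the intensity is 8× that of one unit, giving a rise of 10·log₁₀ 8.
L_total = 82.7 + 10·log₁₀(8) = 82.7 + 9.031 = 91.73 dB(A).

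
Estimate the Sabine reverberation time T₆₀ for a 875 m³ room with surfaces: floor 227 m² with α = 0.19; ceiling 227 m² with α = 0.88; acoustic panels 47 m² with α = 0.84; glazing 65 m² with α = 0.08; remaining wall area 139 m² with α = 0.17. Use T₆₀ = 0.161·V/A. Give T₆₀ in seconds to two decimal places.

A = Σ Sᵢαᵢ = 227·0.19 + 227·0.88 + 47·0.84 + 65·0.08 + 139·0.17 = 311.20 m².
T₆₀ = 0.161 × 875 / 311.20 = 0.453 s.

0.45 s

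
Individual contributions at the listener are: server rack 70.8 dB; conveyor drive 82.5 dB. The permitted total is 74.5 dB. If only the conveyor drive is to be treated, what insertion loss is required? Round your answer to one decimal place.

10.4 dB

Fixed contribution from the other source: Σ 10^(L/10) = 10^(70.8/10) = 1.202e+07 (70.80 dB).
To meet 74.5 dB overall, the treated conveyor drive may contribute at most 10^(74.5/10) − 1.202e+07 = 1.616e+07, i.e. 72.08 dB.
So the conveyor drive must be reduced from 82.5 to 72.08 dB: IL = 10.42 dB.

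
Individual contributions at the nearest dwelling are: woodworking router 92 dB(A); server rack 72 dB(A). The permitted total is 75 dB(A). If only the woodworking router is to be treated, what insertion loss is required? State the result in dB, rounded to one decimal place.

20.0 dB

Fixed contribution from the other source: Σ 10^(L/10) = 10^(72/10) = 1.585e+07 (72.00 dB(A)).
The limit corresponds to 10^(75/10) = 3.162e+07; subtracting the fixed part leaves 1.577e+07 for the woodworking router, i.e. 71.98 dB(A).
Required insertion loss = 92 − 71.98 = 20.02 dB.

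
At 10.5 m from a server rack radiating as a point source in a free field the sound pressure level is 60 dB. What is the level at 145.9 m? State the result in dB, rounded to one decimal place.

For a point source, L₂ = L₁ − 20·log₁₀(r₂/r₁).
L₂ = 60 − 20·log₁₀(145.9/10.5) = 60 − 22.857 = 37.14 dB.

37.1 dB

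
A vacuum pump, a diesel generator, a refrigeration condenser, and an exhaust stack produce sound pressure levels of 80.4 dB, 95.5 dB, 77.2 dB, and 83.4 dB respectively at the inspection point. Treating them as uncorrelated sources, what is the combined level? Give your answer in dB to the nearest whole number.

Incoherent sources combine by intensity addition: L_total = 10·log₁₀(Σ 10^(L_i/10)).
Σ 10^(L/10) = 10^(80.4/10) + 10^(95.5/10) + 10^(77.2/10) + 10^(83.4/10) = 3.929e+09.
L_total = 10·log₁₀(3.929e+09) = 95.94 dB.

96 dB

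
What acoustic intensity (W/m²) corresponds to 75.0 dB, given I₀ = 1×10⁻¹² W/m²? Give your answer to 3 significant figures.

3.16e-05 W/m²

L = 10·log₁₀(I/I₀) ⇒ I = I₀·10^(L/10) = 10⁻¹² × 10^7.50.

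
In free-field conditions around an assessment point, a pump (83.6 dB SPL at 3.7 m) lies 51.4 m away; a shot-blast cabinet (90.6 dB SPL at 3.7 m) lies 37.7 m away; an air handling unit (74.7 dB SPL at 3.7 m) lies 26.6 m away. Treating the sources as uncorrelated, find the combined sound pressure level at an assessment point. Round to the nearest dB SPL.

71 dB SPL

First find each source's level at the receiver (point-source: −20·log₁₀(r/r_ref)), then combine on an intensity basis.
pump: 83.6 − 20·log₁₀(51.4/3.7) = 83.6 − 22.86 = 60.74 dB SPL.
shot-blast cabinet: 90.6 − 20·log₁₀(37.7/3.7) = 90.6 − 20.16 = 70.44 dB SPL.
air handling unit: 74.7 − 20·log₁₀(26.6/3.7) = 74.7 − 17.13 = 57.57 dB SPL.
Σ 10^(L/10) = 1.282e+07 → L_total = 10·log₁₀(1.282e+07) = 71.08 dB SPL.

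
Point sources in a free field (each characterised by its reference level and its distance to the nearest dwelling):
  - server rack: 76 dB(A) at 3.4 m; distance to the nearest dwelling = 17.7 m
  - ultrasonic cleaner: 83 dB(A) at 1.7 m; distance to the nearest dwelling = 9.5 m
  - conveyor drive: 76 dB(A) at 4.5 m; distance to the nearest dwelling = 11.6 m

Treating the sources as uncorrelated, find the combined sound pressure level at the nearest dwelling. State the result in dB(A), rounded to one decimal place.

71.4 dB(A)

First find each source's level at the receiver (point-source: −20·log₁₀(r/r_ref)), then combine on an intensity basis.
server rack: 76 − 20·log₁₀(17.7/3.4) = 76 − 14.33 = 61.67 dB(A).
ultrasonic cleaner: 83 − 20·log₁₀(9.5/1.7) = 83 − 14.95 = 68.05 dB(A).
conveyor drive: 76 − 20·log₁₀(11.6/4.5) = 76 − 8.22 = 67.78 dB(A).
Σ 10^(L/10) = 1.385e+07 → L_total = 10·log₁₀(1.385e+07) = 71.41 dB(A).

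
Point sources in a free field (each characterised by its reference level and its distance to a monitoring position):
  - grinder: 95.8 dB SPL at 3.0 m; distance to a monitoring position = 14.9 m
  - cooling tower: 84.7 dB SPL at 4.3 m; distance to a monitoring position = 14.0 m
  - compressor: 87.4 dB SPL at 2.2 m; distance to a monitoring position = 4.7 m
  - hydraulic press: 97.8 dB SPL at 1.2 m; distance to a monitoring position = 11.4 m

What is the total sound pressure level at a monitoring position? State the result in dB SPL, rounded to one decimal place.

85.7 dB SPL

Propagate each source to the receiver with L = L_ref − 20·log₁₀(r/r_ref), then add intensities.
grinder: 95.8 − 20·log₁₀(14.9/3.0) = 95.8 − 13.92 = 81.88 dB SPL.
cooling tower: 84.7 − 20·log₁₀(14.0/4.3) = 84.7 − 10.25 = 74.45 dB SPL.
compressor: 87.4 − 20·log₁₀(4.7/2.2) = 87.4 − 6.59 = 80.81 dB SPL.
hydraulic press: 97.8 − 20·log₁₀(11.4/1.2) = 97.8 − 19.55 = 78.25 dB SPL.
Σ 10^(L/10) = 3.691e+08 → L_total = 10·log₁₀(3.691e+08) = 85.67 dB SPL.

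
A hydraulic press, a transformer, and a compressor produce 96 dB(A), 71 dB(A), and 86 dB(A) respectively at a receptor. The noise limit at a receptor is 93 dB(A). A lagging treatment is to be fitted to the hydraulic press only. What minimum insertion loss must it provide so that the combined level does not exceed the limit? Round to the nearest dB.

4 dB

Fixed contribution from the other sources: Σ 10^(L/10) = 10^(71/10) + 10^(86/10) = 4.107e+08 (86.14 dB(A)).
To meet 93 dB(A) overall, the treated hydraulic press may contribute at most 10^(93/10) − 4.107e+08 = 1.585e+09, i.e. 92.00 dB(A).
So the hydraulic press must be reduced from 96 to 92.00 dB(A): IL = 4.00 dB.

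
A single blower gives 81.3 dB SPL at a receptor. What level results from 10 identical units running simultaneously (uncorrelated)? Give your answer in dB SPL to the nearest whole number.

L_total = L₁ + 10·log₁₀ N for N identical incoherent sources.
L_total = 81.3 + 10·log₁₀(10) = 81.3 + 10.000 = 91.30 dB SPL.

91 dB SPL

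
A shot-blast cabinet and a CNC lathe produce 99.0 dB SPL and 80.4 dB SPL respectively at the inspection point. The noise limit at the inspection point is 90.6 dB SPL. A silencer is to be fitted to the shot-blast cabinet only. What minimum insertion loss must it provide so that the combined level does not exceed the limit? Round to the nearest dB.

9 dB

Everything except the shot-blast cabinet sums to 10^(80.4/10) = 1.096e+08 in linear terms, 80.40 dB SPL.
The limit corresponds to 10^(90.6/10) = 1.148e+09; subtracting the fixed part leaves 1.039e+09 for the shot-blast cabinet, i.e. 90.16 dB SPL.
Required insertion loss = 99.0 − 90.16 = 8.84 dB.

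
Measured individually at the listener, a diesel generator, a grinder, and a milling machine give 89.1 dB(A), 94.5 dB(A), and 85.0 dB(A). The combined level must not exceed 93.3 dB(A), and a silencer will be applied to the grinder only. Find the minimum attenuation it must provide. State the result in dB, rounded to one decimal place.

4.5 dB

Fixed contribution from the other sources: Σ 10^(L/10) = 10^(89.1/10) + 10^(85.0/10) = 1.129e+09 (90.53 dB(A)).
To meet 93.3 dB(A) overall, the treated grinder may contribute at most 10^(93.3/10) − 1.129e+09 = 1.009e+09, i.e. 90.04 dB(A).
Required insertion loss = 94.5 − 90.04 = 4.46 dB.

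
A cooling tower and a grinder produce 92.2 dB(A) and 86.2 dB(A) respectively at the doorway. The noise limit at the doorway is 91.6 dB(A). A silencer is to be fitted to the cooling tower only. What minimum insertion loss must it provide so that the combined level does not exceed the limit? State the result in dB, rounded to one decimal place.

2.1 dB

The untreated sources together contribute 10^(86.2/10) = 4.169e+08, i.e. 86.20 dB(A).
The limit corresponds to 10^(91.6/10) = 1.445e+09; subtracting the fixed part leaves 1.029e+09 for the cooling tower, i.e. 90.12 dB(A).
So the cooling tower must be reduced from 92.2 to 90.12 dB(A): IL = 2.08 dB.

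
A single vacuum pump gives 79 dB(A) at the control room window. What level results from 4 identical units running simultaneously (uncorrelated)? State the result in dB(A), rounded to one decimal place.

With 4 equal, uncorrelated contributions the intensity is 4× that of one unit, giving a rise of 10·log₁₀ 4.
L_total = 79 + 10·log₁₀(4) = 79 + 6.021 = 85.02 dB(A).

85.0 dB(A)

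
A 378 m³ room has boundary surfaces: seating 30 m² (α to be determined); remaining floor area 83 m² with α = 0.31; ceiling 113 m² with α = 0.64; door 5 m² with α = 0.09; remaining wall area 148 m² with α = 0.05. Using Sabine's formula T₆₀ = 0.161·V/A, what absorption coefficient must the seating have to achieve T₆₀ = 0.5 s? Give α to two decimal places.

From T₆₀ = 0.161·V/A, the target T₆₀ = 0.5 s needs A = 0.161·378/0.5 = 121.72 m².
Absorption from the other surfaces = 83·0.31 + 113·0.64 + 5·0.09 + 148·0.05 = 105.90 m², so the seating must supply 15.82 m² over 30 m².
α = 15.82/30 = 0.527.

0.53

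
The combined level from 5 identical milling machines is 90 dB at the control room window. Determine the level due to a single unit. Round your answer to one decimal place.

83.0 dB

For N identical incoherent sources L_total = L₁ + 10·log₁₀ N, so L₁ = 90 − 10·log₁₀(5) = 90 − 6.990.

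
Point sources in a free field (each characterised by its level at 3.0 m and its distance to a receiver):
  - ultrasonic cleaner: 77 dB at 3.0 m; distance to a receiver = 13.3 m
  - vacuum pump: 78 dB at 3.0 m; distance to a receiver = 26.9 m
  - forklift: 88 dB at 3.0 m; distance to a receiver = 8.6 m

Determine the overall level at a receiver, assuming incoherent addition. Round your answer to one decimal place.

Apply inverse-square spreading to bring every level to the receiver, then sum 10^(L/10).
ultrasonic cleaner: 77 − 20·log₁₀(13.3/3.0) = 77 − 12.93 = 64.07 dB.
vacuum pump: 78 − 20·log₁₀(26.9/3.0) = 78 − 19.05 = 58.95 dB.
forklift: 88 − 20·log₁₀(8.6/3.0) = 88 − 9.15 = 78.85 dB.
Σ 10^(L/10) = 8.011e+07 → L_total = 10·log₁₀(8.011e+07) = 79.04 dB.

79.0 dB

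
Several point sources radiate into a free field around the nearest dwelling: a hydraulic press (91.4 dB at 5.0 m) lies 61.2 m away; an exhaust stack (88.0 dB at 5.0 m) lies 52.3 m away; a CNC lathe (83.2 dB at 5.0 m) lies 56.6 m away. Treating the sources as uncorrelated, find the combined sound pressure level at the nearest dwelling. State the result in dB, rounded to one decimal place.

72.2 dB

Apply inverse-square spreading to bring every level to the receiver, then sum 10^(L/10).
hydraulic press: 91.4 − 20·log₁₀(61.2/5.0) = 91.4 − 21.76 = 69.64 dB.
exhaust stack: 88.0 − 20·log₁₀(52.3/5.0) = 88.0 − 20.39 = 67.61 dB.
CNC lathe: 83.2 − 20·log₁₀(56.6/5.0) = 83.2 − 21.08 = 62.12 dB.
Σ 10^(L/10) = 1.661e+07 → L_total = 10·log₁₀(1.661e+07) = 72.20 dB.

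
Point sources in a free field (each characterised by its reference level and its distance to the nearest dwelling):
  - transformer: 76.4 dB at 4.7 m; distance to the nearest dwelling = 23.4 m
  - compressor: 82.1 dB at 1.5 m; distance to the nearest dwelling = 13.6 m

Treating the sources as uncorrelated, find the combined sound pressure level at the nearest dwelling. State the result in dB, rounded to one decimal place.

65.7 dB

Propagate each source to the receiver with L = L_ref − 20·log₁₀(r/r_ref), then add intensities.
transformer: 76.4 − 20·log₁₀(23.4/4.7) = 76.4 − 13.94 = 62.46 dB.
compressor: 82.1 − 20·log₁₀(13.6/1.5) = 82.1 − 19.15 = 62.95 dB.
Σ 10^(L/10) = 3.734e+06 → L_total = 10·log₁₀(3.734e+06) = 65.72 dB.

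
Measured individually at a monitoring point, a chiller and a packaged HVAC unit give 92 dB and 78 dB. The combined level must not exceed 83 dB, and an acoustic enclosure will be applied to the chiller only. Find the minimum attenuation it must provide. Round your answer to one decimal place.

Everything except the chiller sums to 10^(78/10) = 6.310e+07 in linear terms, 78.00 dB.
The limit corresponds to 10^(83/10) = 1.995e+08; subtracting the fixed part leaves 1.364e+08 for the chiller, i.e. 81.35 dB.
So the chiller must be reduced from 92 to 81.35 dB: IL = 10.65 dB.

10.7 dB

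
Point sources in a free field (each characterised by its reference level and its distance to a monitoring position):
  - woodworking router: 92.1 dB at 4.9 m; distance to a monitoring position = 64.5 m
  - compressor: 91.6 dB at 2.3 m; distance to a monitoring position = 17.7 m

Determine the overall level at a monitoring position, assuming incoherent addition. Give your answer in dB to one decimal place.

75.3 dB

Apply inverse-square spreading to bring every level to the receiver, then sum 10^(L/10).
woodworking router: 92.1 − 20·log₁₀(64.5/4.9) = 92.1 − 22.39 = 69.71 dB.
compressor: 91.6 − 20·log₁₀(17.7/2.3) = 91.6 − 17.72 = 73.88 dB.
Σ 10^(L/10) = 3.377e+07 → L_total = 10·log₁₀(3.377e+07) = 75.28 dB.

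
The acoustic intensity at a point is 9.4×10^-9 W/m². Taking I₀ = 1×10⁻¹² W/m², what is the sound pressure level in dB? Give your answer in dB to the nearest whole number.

Dividing by I₀ shifts the exponent by 12: I/I₀ = 9.4×10^3.
L = 10·(0.9731 + 3) = 39.73 dB.

40 dB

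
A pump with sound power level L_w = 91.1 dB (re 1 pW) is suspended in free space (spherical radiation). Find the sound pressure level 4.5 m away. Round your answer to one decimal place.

67.0 dB

Free-field spherical radiation: L_p = L_w − 10·log₁₀(4π·r²), r = 4.5 m.
4π·r² = 254.5 m², 10·log₁₀ of that is 24.056 dB.
L_p = 91.1 − 24.056 = 67.04 dB.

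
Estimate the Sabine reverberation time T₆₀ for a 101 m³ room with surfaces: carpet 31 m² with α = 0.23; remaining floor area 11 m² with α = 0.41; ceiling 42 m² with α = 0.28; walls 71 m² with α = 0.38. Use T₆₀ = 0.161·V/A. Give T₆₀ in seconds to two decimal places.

Total absorption A = 31·0.23 + 11·0.41 + 42·0.28 + 71·0.38 = 50.38 m² sabins.
T₆₀ = 0.161·V/A = 0.161·101/50.38 = 0.323 s.

0.32 s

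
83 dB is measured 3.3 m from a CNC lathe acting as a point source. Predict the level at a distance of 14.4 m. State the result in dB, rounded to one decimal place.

70.2 dB

Spherical spreading from a point source gives a 20·log₁₀(r₂/r₁) drop.
L₂ = 83 − 20·log₁₀(14.4/3.3) = 83 − 12.797 = 70.20 dB.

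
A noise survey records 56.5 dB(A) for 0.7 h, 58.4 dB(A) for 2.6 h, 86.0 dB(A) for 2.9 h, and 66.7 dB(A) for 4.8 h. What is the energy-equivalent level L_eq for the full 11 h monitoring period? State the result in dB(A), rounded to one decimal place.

80.3 dB(A)

L_eq = 10·log₁₀[(1/T)·Σ tᵢ·10^(Lᵢ/10)] with T = 11 h.
Σ tᵢ·10^(Lᵢ/10) = 0.7·10^(56.5/10) + 2.6·10^(58.4/10) + 2.9·10^(86.0/10) + 4.8·10^(66.7/10) = 1.179e+09.
L_eq = 10·log₁₀(1.179e+09/11) = 80.30 dB(A).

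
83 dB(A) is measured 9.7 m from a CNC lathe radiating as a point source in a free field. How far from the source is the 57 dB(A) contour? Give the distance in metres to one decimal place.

For a point source L₁ − L₂ = 20·log₁₀(r₂/r₁), so r₂ = r₁·10^((L₁−L₂)/20).
r₂ = 9.7·10^((83−57)/20) = 9.7·10^(26.0/20) = 193.54 m.

193.5 m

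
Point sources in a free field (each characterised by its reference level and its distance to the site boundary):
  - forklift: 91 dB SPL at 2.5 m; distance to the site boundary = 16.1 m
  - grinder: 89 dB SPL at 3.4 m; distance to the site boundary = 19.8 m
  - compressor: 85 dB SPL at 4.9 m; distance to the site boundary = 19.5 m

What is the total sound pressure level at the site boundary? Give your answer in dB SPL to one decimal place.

78.7 dB SPL

Apply inverse-square spreading to bring every level to the receiver, then sum 10^(L/10).
forklift: 91 − 20·log₁₀(16.1/2.5) = 91 − 16.18 = 74.82 dB SPL.
grinder: 89 − 20·log₁₀(19.8/3.4) = 89 − 15.30 = 73.70 dB SPL.
compressor: 85 − 20·log₁₀(19.5/4.9) = 85 − 12.00 = 73.00 dB SPL.
Σ 10^(L/10) = 7.374e+07 → L_total = 10·log₁₀(7.374e+07) = 78.68 dB SPL.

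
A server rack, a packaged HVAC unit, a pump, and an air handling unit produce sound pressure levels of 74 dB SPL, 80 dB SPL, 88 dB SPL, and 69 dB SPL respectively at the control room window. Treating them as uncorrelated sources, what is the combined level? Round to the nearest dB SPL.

For uncorrelated sources the intensities add, so convert each level to linear form, sum, and take 10·log₁₀ of the total.
Σ 10^(L/10) = 10^(74/10) + 10^(80/10) + 10^(88/10) + 10^(69/10) = 7.640e+08.
L_total = 10·log₁₀(7.640e+08) = 88.83 dB SPL.

89 dB SPL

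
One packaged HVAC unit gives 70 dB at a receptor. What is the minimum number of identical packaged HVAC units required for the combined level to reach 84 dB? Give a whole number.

Need L₁ + 10·log₁₀ N ≥ 84, i.e. log₁₀ N ≥ 1.40.
N ≥ 10^(14.0/10) = 25.119, so N = 26.

26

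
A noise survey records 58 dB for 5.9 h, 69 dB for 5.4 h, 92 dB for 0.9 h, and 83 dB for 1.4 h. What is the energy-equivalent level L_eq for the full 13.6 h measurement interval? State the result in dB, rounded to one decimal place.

81.1 dB

L_eq = 10·log₁₀[(1/T)·Σ tᵢ·10^(Lᵢ/10)] with T = 13.6 h.
Σ tᵢ·10^(Lᵢ/10) = 5.9·10^(58/10) + 5.4·10^(69/10) + 0.9·10^(92/10) + 1.4·10^(83/10) = 1.752e+09.
L_eq = 10·log₁₀(1.752e+09/13.6) = 81.10 dB.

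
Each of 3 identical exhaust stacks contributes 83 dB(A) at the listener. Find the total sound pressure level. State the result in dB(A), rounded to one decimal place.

87.8 dB(A)

N identical incoherent sources raise the level by 10·log₁₀ N.
L_total = 83 + 10·log₁₀(3) = 83 + 4.771 = 87.77 dB(A).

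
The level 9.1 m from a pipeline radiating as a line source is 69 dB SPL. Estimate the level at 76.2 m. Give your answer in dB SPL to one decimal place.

59.8 dB SPL

Cylindrical spreading from a line source gives a 10·log₁₀(r₂/r₁) drop.
L₂ = 69 − 10·log₁₀(76.2/9.1) = 69 − 9.229 = 59.77 dB SPL.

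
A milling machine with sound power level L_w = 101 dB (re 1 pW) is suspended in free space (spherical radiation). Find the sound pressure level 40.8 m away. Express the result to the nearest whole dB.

Free-field spherical radiation: L_p = L_w − 10·log₁₀(4π·r²), r = 40.8 m.
4π·r² = 2.092e+04 m², 10·log₁₀ of that is 43.205 dB.
L_p = 101 − 43.205 = 57.79 dB.

58 dB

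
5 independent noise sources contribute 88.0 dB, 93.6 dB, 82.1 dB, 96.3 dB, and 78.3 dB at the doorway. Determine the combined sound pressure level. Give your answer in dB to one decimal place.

98.7 dB

For uncorrelated sources the intensities add, so convert each level to linear form, sum, and take 10·log₁₀ of the total.
Σ 10^(L/10) = 10^(88.0/10) + 10^(93.6/10) + 10^(82.1/10) + 10^(96.3/10) + 10^(78.3/10) = 7.417e+09.
L_total = 10·log₁₀(7.417e+09) = 98.70 dB.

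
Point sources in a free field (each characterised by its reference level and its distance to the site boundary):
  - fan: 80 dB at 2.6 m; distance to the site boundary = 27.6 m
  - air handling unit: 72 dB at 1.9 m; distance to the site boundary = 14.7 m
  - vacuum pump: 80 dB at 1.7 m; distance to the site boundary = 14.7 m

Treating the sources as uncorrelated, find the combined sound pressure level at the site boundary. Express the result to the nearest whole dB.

64 dB

Propagate each source to the receiver with L = L_ref − 20·log₁₀(r/r_ref), then add intensities.
fan: 80 − 20·log₁₀(27.6/2.6) = 80 − 20.52 = 59.48 dB.
air handling unit: 72 − 20·log₁₀(14.7/1.9) = 72 − 17.77 = 54.23 dB.
vacuum pump: 80 − 20·log₁₀(14.7/1.7) = 80 − 18.74 = 61.26 dB.
Σ 10^(L/10) = 2.490e+06 → L_total = 10·log₁₀(2.490e+06) = 63.96 dB.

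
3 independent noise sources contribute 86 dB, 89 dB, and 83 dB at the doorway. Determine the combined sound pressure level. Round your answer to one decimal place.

For uncorrelated sources the intensities add, so convert each level to linear form, sum, and take 10·log₁₀ of the total.
Σ 10^(L/10) = 10^(86/10) + 10^(89/10) + 10^(83/10) = 1.392e+09.
L_total = 10·log₁₀(1.392e+09) = 91.44 dB.

91.4 dB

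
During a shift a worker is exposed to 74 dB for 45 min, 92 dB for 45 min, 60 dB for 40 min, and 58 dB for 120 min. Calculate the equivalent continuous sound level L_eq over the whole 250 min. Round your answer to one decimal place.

84.6 dB

Weight each interval's intensity by its duration and average over T = 250 min:
Σ tᵢ·10^(Lᵢ/10) = 45·10^(74/10) + 45·10^(92/10) + 40·10^(60/10) + 120·10^(58/10) = 7.257e+10.
L_eq = 10·log₁₀(7.257e+10/250) = 84.63 dB.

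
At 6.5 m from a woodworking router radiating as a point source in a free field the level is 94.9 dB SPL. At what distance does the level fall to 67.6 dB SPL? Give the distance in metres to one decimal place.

150.6 m

The 27.3 dB drop corresponds to a distance ratio of 10^(27.3/20) for a point source.
r₂ = 6.5·10^((94.9−67.6)/20) = 6.5·10^(27.3/20) = 150.63 m.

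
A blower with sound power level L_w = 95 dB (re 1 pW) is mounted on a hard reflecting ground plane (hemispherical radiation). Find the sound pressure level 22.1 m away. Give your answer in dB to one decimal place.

The power spreads over a hemisphere of area 2π·r², so L_p = L_w − 10·log₁₀(2π·r²).
2π·r² = 3069 m², 10·log₁₀ of that is 34.870 dB.
L_p = 95 − 34.870 = 60.13 dB.

60.1 dB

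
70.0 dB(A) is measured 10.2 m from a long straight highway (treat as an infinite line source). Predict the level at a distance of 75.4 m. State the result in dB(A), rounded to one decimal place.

61.3 dB(A)

Line-source attenuation: ΔL = 10·log₁₀(r₂/r₁) = 10·log₁₀(75.4/10.2) = 8.688 dB.
L₂ = 70.0 − 10·log₁₀(75.4/10.2) = 70.0 − 8.688 = 61.31 dB(A).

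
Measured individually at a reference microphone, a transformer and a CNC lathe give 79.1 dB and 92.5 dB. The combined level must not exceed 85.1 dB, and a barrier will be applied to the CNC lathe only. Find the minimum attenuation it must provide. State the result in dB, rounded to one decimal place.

8.7 dB

Everything except the CNC lathe sums to 10^(79.1/10) = 8.128e+07 in linear terms, 79.10 dB.
To meet 85.1 dB overall, the treated CNC lathe may contribute at most 10^(85.1/10) − 8.128e+07 = 2.423e+08, i.e. 83.84 dB.
Required insertion loss = 92.5 − 83.84 = 8.66 dB.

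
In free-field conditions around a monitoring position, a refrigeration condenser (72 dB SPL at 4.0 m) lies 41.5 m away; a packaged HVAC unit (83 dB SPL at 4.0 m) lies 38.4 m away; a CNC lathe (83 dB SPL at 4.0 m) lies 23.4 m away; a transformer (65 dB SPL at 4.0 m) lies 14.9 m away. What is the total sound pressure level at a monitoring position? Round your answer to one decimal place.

First find each source's level at the receiver (point-source: −20·log₁₀(r/r_ref)), then combine on an intensity basis.
refrigeration condenser: 72 − 20·log₁₀(41.5/4.0) = 72 − 20.32 = 51.68 dB SPL.
packaged HVAC unit: 83 − 20·log₁₀(38.4/4.0) = 83 − 19.65 = 63.35 dB SPL.
CNC lathe: 83 − 20·log₁₀(23.4/4.0) = 83 − 15.34 = 67.66 dB SPL.
transformer: 65 − 20·log₁₀(14.9/4.0) = 65 − 11.42 = 53.58 dB SPL.
Σ 10^(L/10) = 8.370e+06 → L_total = 10·log₁₀(8.370e+06) = 69.23 dB SPL.

69.2 dB SPL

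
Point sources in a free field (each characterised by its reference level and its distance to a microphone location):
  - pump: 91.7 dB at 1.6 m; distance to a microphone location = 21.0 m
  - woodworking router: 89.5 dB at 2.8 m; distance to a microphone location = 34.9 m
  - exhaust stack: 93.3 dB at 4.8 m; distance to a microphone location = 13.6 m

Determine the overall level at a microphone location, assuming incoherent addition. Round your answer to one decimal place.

Propagate each source to the receiver with L = L_ref − 20·log₁₀(r/r_ref), then add intensities.
pump: 91.7 − 20·log₁₀(21.0/1.6) = 91.7 − 22.36 = 69.34 dB.
woodworking router: 89.5 − 20·log₁₀(34.9/2.8) = 89.5 − 21.91 = 67.59 dB.
exhaust stack: 93.3 − 20·log₁₀(13.6/4.8) = 93.3 − 9.05 = 84.25 dB.
Σ 10^(L/10) = 2.806e+08 → L_total = 10·log₁₀(2.806e+08) = 84.48 dB.

84.5 dB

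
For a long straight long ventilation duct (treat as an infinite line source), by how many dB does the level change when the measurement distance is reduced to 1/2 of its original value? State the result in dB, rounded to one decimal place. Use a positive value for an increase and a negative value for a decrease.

+3.0 dB

A line source loses 3 dB per doubling of distance; generally ΔL = −10·log₁₀(r₂/r₁).
ΔL = −10·log₁₀(0.5) = +3.01 dB.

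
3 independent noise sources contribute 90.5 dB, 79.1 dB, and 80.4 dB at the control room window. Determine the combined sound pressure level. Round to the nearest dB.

91 dB

For uncorrelated sources the intensities add, so convert each level to linear form, sum, and take 10·log₁₀ of the total.
Σ 10^(L/10) = 10^(90.5/10) + 10^(79.1/10) + 10^(80.4/10) = 1.313e+09.
L_total = 10·log₁₀(1.313e+09) = 91.18 dB.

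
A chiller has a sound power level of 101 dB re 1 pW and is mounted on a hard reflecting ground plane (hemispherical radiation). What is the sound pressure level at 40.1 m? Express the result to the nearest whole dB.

61 dB

The power spreads over a hemisphere of area 2π·r², so L_p = L_w − 10·log₁₀(2π·r²).
2π·r² = 1.01e+04 m², 10·log₁₀ of that is 40.045 dB.
L_p = 101 − 40.045 = 60.96 dB.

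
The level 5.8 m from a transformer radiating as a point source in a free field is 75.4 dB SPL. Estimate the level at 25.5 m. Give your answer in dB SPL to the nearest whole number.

Point-source attenuation: ΔL = 20·log₁₀(r₂/r₁) = 20·log₁₀(25.5/5.8) = 12.862 dB.
L₂ = 75.4 − 20·log₁₀(25.5/5.8) = 75.4 − 12.862 = 62.54 dB SPL.

63 dB SPL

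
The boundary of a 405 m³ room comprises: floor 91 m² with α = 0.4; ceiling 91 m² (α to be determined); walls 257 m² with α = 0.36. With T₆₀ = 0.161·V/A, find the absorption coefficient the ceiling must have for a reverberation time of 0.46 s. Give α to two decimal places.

0.14

A = 0.161·V/T₆₀ = 0.161·405/0.46 = 141.75 m² sabins.
Absorption from the other surfaces = 91·0.4 + 257·0.36 = 128.92 m², so the ceiling must supply 12.83 m² over 91 m².
α = 12.83/91 = 0.141.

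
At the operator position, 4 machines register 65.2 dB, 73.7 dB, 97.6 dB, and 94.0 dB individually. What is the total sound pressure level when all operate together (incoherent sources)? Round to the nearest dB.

99 dB

Incoherent sources combine by intensity addition: L_total = 10·log₁₀(Σ 10^(L_i/10)).
Σ 10^(L/10) = 10^(65.2/10) + 10^(73.7/10) + 10^(97.6/10) + 10^(94.0/10) = 8.293e+09.
L_total = 10·log₁₀(8.293e+09) = 99.19 dB.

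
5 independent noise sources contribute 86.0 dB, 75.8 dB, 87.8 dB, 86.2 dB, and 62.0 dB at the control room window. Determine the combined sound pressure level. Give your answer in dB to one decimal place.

91.6 dB

Incoherent sources combine by intensity addition: L_total = 10·log₁₀(Σ 10^(L_i/10)).
Σ 10^(L/10) = 10^(86.0/10) + 10^(75.8/10) + 10^(87.8/10) + 10^(86.2/10) + 10^(62.0/10) = 1.457e+09.
L_total = 10·log₁₀(1.457e+09) = 91.64 dB.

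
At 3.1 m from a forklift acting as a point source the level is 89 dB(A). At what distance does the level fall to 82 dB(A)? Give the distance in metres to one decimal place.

6.9 m

The 7.0 dB drop corresponds to a distance ratio of 10^(7.0/20) for a point source.
r₂ = 3.1·10^((89−82)/20) = 3.1·10^(7.0/20) = 6.94 m.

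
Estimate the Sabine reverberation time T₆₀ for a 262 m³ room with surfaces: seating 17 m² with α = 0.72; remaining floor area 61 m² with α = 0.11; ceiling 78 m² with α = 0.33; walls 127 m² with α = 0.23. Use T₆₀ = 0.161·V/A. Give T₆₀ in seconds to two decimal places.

0.57 s

A = Σ Sᵢαᵢ = 17·0.72 + 61·0.11 + 78·0.33 + 127·0.23 = 73.90 m².
T₆₀ = 0.161·V/A = 0.161·262/73.90 = 0.571 s.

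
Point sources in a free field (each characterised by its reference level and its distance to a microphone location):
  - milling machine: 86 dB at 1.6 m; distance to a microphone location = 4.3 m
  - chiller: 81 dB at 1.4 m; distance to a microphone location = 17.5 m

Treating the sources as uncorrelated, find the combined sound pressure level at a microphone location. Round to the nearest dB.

Apply inverse-square spreading to bring every level to the receiver, then sum 10^(L/10).
milling machine: 86 − 20·log₁₀(4.3/1.6) = 86 − 8.59 = 77.41 dB.
chiller: 81 − 20·log₁₀(17.5/1.4) = 81 − 21.94 = 59.06 dB.
Σ 10^(L/10) = 5.592e+07 → L_total = 10·log₁₀(5.592e+07) = 77.48 dB.

77 dB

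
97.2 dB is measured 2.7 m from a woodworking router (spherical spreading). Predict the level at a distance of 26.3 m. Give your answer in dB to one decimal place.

Spherical spreading from a point source gives a 20·log₁₀(r₂/r₁) drop.
L₂ = 97.2 − 20·log₁₀(26.3/2.7) = 97.2 − 19.772 = 77.43 dB.

77.4 dB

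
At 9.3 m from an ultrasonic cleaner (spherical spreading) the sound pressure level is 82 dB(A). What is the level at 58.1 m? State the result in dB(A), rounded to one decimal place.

Point-source attenuation: ΔL = 20·log₁₀(r₂/r₁) = 20·log₁₀(58.1/9.3) = 15.914 dB.
L₂ = 82 − 20·log₁₀(58.1/9.3) = 82 − 15.914 = 66.09 dB(A).

66.1 dB(A)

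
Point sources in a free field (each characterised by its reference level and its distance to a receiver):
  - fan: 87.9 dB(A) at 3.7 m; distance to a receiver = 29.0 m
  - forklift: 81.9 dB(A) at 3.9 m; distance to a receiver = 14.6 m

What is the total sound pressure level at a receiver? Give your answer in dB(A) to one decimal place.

73.2 dB(A)

Propagate each source to the receiver with L = L_ref − 20·log₁₀(r/r_ref), then add intensities.
fan: 87.9 − 20·log₁₀(29.0/3.7) = 87.9 − 17.88 = 70.02 dB(A).
forklift: 81.9 − 20·log₁₀(14.6/3.9) = 81.9 − 11.47 = 70.43 dB(A).
Σ 10^(L/10) = 2.109e+07 → L_total = 10·log₁₀(2.109e+07) = 73.24 dB(A).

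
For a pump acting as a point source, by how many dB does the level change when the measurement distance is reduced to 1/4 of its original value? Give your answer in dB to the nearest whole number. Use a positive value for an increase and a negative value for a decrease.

A point source loses 6 dB per doubling of distance; generally ΔL = −20·log₁₀(r₂/r₁).
ΔL = −20·log₁₀(0.25) = +12.04 dB.

+12 dB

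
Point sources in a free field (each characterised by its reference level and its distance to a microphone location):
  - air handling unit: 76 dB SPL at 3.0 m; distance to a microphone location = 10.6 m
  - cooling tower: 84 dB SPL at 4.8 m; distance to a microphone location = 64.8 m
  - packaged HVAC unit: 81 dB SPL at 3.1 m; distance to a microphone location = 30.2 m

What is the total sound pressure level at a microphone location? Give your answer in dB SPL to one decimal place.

Apply inverse-square spreading to bring every level to the receiver, then sum 10^(L/10).
air handling unit: 76 − 20·log₁₀(10.6/3.0) = 76 − 10.96 = 65.04 dB SPL.
cooling tower: 84 − 20·log₁₀(64.8/4.8) = 84 − 22.61 = 61.39 dB SPL.
packaged HVAC unit: 81 − 20·log₁₀(30.2/3.1) = 81 − 19.77 = 61.23 dB SPL.
Σ 10^(L/10) = 5.894e+06 → L_total = 10·log₁₀(5.894e+06) = 67.70 dB SPL.

67.7 dB SPL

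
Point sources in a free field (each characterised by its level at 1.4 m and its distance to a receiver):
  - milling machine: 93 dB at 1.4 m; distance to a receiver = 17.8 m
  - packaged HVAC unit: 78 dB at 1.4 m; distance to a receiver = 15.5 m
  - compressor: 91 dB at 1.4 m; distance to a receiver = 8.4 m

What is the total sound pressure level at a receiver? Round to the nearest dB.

77 dB

First find each source's level at the receiver (point-source: −20·log₁₀(r/r_ref)), then combine on an intensity basis.
milling machine: 93 − 20·log₁₀(17.8/1.4) = 93 − 22.09 = 70.91 dB.
packaged HVAC unit: 78 − 20·log₁₀(15.5/1.4) = 78 − 20.88 = 57.12 dB.
compressor: 91 − 20·log₁₀(8.4/1.4) = 91 − 15.56 = 75.44 dB.
Σ 10^(L/10) = 4.783e+07 → L_total = 10·log₁₀(4.783e+07) = 76.80 dB.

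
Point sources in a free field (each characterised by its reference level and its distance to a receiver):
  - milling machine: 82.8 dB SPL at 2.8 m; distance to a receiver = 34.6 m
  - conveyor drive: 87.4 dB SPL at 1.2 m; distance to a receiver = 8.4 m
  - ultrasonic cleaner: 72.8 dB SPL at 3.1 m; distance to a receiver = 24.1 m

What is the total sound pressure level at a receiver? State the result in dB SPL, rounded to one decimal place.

71.1 dB SPL

Apply inverse-square spreading to bring every level to the receiver, then sum 10^(L/10).
milling machine: 82.8 − 20·log₁₀(34.6/2.8) = 82.8 − 21.84 = 60.96 dB SPL.
conveyor drive: 87.4 − 20·log₁₀(8.4/1.2) = 87.4 − 16.90 = 70.50 dB SPL.
ultrasonic cleaner: 72.8 − 20·log₁₀(24.1/3.1) = 72.8 − 17.81 = 54.99 dB SPL.
Σ 10^(L/10) = 1.278e+07 → L_total = 10·log₁₀(1.278e+07) = 71.06 dB SPL.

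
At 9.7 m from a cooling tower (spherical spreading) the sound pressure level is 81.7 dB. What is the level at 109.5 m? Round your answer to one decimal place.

For a point source, L₂ = L₁ − 20·log₁₀(r₂/r₁).
L₂ = 81.7 − 20·log₁₀(109.5/9.7) = 81.7 − 21.053 = 60.65 dB.

60.6 dB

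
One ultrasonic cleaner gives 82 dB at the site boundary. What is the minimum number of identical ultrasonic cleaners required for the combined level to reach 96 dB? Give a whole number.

26

Need L₁ + 10·log₁₀ N ≥ 96, i.e. log₁₀ N ≥ 1.40.
N ≥ 10^(14.0/10) = 25.119, so N = 26.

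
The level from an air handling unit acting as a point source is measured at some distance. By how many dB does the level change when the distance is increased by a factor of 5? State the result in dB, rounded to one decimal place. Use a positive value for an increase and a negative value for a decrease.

-14.0 dB

With spherical spreading the level changes by −20·log₁₀(r₂/r₁).
ΔL = −20·log₁₀(5) = -13.98 dB.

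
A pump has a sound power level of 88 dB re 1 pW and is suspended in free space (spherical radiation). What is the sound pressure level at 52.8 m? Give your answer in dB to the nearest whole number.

L_p = L_w − 10·log₁₀(4π·r²) with r = 52.8 m.
4π·r² = 3.503e+04 m², 10·log₁₀ of that is 45.445 dB.
L_p = 88 − 45.445 = 42.56 dB.

43 dB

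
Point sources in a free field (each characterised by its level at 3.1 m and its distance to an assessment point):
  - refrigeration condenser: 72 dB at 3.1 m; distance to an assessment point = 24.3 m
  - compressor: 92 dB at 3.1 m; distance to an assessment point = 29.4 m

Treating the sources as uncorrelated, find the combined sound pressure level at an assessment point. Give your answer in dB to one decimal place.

Apply inverse-square spreading to bring every level to the receiver, then sum 10^(L/10).
refrigeration condenser: 72 − 20·log₁₀(24.3/3.1) = 72 − 17.88 = 54.12 dB.
compressor: 92 − 20·log₁₀(29.4/3.1) = 92 − 19.54 = 72.46 dB.
Σ 10^(L/10) = 1.788e+07 → L_total = 10·log₁₀(1.788e+07) = 72.52 dB.

72.5 dB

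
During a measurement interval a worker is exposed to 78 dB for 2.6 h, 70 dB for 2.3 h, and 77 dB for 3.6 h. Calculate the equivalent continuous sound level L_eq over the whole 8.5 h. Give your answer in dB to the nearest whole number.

The energy average is taken in the linear domain: L_eq = 10·log₁₀[(Σ tᵢ·10^(Lᵢ/10))/T], T = 8.5 h.
Σ tᵢ·10^(Lᵢ/10) = 2.6·10^(78/10) + 2.3·10^(70/10) + 3.6·10^(77/10) = 3.675e+08.
L_eq = 10·log₁₀(3.675e+08/8.5) = 76.36 dB.

76 dB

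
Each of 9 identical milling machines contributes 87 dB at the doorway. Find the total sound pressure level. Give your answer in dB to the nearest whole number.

N identical incoherent sources raise the level by 10·log₁₀ N.
L_total = 87 + 10·log₁₀(9) = 87 + 9.542 = 96.54 dB.

97 dB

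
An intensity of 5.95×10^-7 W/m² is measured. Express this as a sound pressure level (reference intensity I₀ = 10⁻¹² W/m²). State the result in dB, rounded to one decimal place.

57.7 dB

Dividing by I₀ shifts the exponent by 12: I/I₀ = 5.95×10^5.
L = 10·(0.7745 + 5) = 57.75 dB.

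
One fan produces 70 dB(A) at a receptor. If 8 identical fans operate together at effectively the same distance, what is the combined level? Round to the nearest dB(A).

79 dB(A)

N identical incoherent sources raise the level by 10·log₁₀ N.
L_total = 70 + 10·log₁₀(8) = 70 + 9.031 = 79.03 dB(A).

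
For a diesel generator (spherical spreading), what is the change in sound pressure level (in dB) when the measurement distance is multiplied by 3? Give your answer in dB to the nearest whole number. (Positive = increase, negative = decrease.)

A point source loses 6 dB per doubling of distance; generally ΔL = −20·log₁₀(r₂/r₁).
ΔL = −20·log₁₀(3) = -9.54 dB.

-10 dB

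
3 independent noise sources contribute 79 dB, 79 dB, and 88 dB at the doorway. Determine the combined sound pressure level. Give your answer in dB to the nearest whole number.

Incoherent sources combine by intensity addition: L_total = 10·log₁₀(Σ 10^(L_i/10)).
Σ 10^(L/10) = 10^(79/10) + 10^(79/10) + 10^(88/10) = 7.898e+08.
L_total = 10·log₁₀(7.898e+08) = 88.98 dB.

89 dB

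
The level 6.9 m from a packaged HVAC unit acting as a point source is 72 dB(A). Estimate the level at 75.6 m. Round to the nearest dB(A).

51 dB(A)

Point-source attenuation: ΔL = 20·log₁₀(r₂/r₁) = 20·log₁₀(75.6/6.9) = 20.793 dB.
L₂ = 72 − 20·log₁₀(75.6/6.9) = 72 − 20.793 = 51.21 dB(A).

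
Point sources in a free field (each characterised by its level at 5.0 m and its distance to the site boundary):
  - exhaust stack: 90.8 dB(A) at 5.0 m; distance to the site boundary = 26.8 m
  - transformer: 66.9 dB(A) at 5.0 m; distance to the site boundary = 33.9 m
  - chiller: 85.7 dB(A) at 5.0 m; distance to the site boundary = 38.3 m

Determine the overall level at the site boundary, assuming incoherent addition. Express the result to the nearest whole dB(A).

Apply inverse-square spreading to bring every level to the receiver, then sum 10^(L/10).
exhaust stack: 90.8 − 20·log₁₀(26.8/5.0) = 90.8 − 14.58 = 76.22 dB(A).
transformer: 66.9 − 20·log₁₀(33.9/5.0) = 66.9 − 16.62 = 50.28 dB(A).
chiller: 85.7 − 20·log₁₀(38.3/5.0) = 85.7 − 17.68 = 68.02 dB(A).
Σ 10^(L/10) = 4.829e+07 → L_total = 10·log₁₀(4.829e+07) = 76.84 dB(A).

77 dB(A)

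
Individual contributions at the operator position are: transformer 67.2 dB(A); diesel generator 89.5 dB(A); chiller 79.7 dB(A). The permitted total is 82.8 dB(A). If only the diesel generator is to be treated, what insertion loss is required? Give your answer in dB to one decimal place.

9.9 dB

Fixed contribution from the other sources: Σ 10^(L/10) = 10^(67.2/10) + 10^(79.7/10) = 9.857e+07 (79.94 dB(A)).
The limit corresponds to 10^(82.8/10) = 1.905e+08; subtracting the fixed part leaves 9.197e+07 for the diesel generator, i.e. 79.64 dB(A).
So the diesel generator must be reduced from 89.5 to 79.64 dB(A): IL = 9.86 dB.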